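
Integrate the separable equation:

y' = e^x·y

Separating variables and integrating:
ln|y| = e^x + C

General solution: y = Ce^(e^x)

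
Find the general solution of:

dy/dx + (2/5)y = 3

Using integrating factor method:

General solution: y = 15/2 + Ce^(-2x/5)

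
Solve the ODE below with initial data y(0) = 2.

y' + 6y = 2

General solution: y = 1/3 + Ce^(-6x)
Applying y(0) = 2: C = 2 - 1/3 = 5/3
Particular solution: y = 1/3 + (5/3)e^(-6x)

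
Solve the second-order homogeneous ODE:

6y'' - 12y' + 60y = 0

Characteristic equation: 6r² - 12r + 60 = 0
Divide by 6: r² - 2r + 10 = 0
Roots: r = 1 ± 3i (complex conjugates)
General solution: y = e^x(C₁cos(3x) + C₂sin(3x))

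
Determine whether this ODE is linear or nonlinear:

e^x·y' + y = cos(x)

Linear (y and its derivatives appear to the first power only, no products of y terms)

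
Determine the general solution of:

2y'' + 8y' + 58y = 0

Characteristic equation: 2r² + 8r + 58 = 0
Divide by 2: r² + 4r + 29 = 0
Roots: r = -2 ± 5i (complex conjugates)
General solution: y = e^(-2x)(C₁cos(5x) + C₂sin(5x))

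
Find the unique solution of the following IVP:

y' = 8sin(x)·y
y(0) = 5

General solution: y = Ce^(-8cos(x))
Applying IC y(0) = 5:
Particular solution: y = 5e^(8(1-cos(x)))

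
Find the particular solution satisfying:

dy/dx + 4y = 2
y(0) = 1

General solution: y = 1/2 + Ce^(-4x)
Applying y(0) = 1: C = 1 - 1/2 = 1/2
Particular solution: y = 1/2 + (1/2)e^(-4x)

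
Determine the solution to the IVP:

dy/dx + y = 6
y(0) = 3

General solution: y = 6 + Ce^(-x)
Applying y(0) = 3: C = 3 - 6 = -3
Particular solution: y = 6 - 3e^(-x)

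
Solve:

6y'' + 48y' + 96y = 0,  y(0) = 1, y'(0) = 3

General solution: y = (C₁ + C₂x)e^(-4x)
Repeated root r = -4
Applying ICs: C₁ = 1, C₂ = 7
Particular solution: y = (1 + 7x)e^(-4x)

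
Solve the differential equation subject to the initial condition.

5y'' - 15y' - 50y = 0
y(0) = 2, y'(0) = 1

General solution: y = C₁e^(5x) + C₂e^(-2x)
Applying ICs: C₁ = 5/7, C₂ = 9/7
Particular solution: y = (5/7)e^(5x) + (9/7)e^(-2x)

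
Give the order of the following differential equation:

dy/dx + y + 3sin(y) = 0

The order is 1 (highest derivative is of order 1).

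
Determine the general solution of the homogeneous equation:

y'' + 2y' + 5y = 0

Characteristic equation: r² + 2r + 5 = 0
Roots: r = -1 ± 2i (complex conjugates)
General solution: y = e^(-x)(C₁cos(2x) + C₂sin(2x))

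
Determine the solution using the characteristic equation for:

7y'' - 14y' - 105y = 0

Characteristic equation: 7r² - 14r - 105 = 0
Divide by 7: r² - 2r - 15 = 0
Roots: r = 5, -3 (distinct real)
General solution: y = C₁e^(5x) + C₂e^(-3x)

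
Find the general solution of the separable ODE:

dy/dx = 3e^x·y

Separating variables and integrating:
ln|y| = 3e^x + C

General solution: y = Ce^(3e^x)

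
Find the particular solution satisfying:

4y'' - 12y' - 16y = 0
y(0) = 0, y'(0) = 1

General solution: y = C₁e^(4x) + C₂e^(-x)
Applying ICs: C₁ = 1/5, C₂ = -1/5
Particular solution: y = (1/5)e^(4x) - (1/5)e^(-x)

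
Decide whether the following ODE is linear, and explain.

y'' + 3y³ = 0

Nonlinear (y³ term)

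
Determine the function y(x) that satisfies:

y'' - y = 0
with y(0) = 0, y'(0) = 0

General solution: y = C₁e^x + C₂e^(-x)
Applying ICs: C₁ = 0, C₂ = 0
Particular solution: y = 0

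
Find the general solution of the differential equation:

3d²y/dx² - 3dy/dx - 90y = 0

Characteristic equation: 3r² - 3r - 90 = 0
Divide by 3: r² - r - 30 = 0
Roots: r = 6, -5 (distinct real)
General solution: y = C₁e^(6x) + C₂e^(-5x)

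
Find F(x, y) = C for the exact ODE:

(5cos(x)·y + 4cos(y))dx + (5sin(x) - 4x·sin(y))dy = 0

Verify exactness: ∂M/∂y = ∂N/∂x ✓
Find F(x,y) such that ∂F/∂x = M, ∂F/∂y = N
Solution: 5sin(x)·y + 4x·cos(y) = C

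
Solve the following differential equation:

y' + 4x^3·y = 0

Using integrating factor method:

General solution: y = Ce^(-x^4)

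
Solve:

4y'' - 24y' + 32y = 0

Characteristic equation: 4r² - 24r + 32 = 0
Divide by 4: r² - 6r + 8 = 0
Roots: r = 4, 2 (distinct real)
General solution: y = C₁e^(4x) + C₂e^(2x)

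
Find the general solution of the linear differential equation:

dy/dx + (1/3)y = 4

Using integrating factor method:

General solution: y = 12 + Ce^(-x/3)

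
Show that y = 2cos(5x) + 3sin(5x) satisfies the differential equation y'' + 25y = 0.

Verification:
y'' = -50cos(5x) - 75sin(5x)
y'' + 25y = 0 ✓

Yes, it is a solution.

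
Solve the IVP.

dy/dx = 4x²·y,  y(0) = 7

General solution: y = Ce^(4x³/3)
Applying IC y(0) = 7:
Particular solution: y = 7e^(4x³/3)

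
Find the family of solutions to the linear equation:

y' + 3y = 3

Using integrating factor method:

General solution: y = 1 + Ce^(-3x)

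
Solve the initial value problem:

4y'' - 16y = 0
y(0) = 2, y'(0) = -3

General solution: y = C₁e^(2x) + C₂e^(-2x)
Applying ICs: C₁ = 1/4, C₂ = 7/4
Particular solution: y = (1/4)e^(2x) + (7/4)e^(-2x)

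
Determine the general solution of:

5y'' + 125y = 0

Characteristic equation: 5r² + 125 = 0
Divide by 5: r² + 25 = 0
Roots: r = ±5i (complex conjugates)
General solution: y = C₁cos(5x) + C₂sin(5x)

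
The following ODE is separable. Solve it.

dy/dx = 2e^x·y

Separating variables and integrating:
ln|y| = 2e^x + C

General solution: y = Ce^(2e^x)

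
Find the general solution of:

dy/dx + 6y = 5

Using integrating factor method:

General solution: y = 5/6 + Ce^(-6x)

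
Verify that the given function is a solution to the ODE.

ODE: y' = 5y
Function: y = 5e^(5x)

Verification:
y = 5e^(5x)
y' = 25e^(5x)
5y = 25e^(5x)
y' = 5y ✓

Yes, it is a solution.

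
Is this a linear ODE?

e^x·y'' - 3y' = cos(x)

Yes. Linear (y and its derivatives appear to the first power only, no products of y terms)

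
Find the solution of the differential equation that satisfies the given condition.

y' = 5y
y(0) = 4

General solution: y = Ce^(5x)
Applying IC y(0) = 4:
Particular solution: y = 4e^(5x)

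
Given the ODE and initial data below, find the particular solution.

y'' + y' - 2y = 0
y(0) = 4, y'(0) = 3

General solution: y = C₁e^x + C₂e^(-2x)
Applying ICs: C₁ = 11/3, C₂ = 1/3
Particular solution: y = (11/3)e^x + (1/3)e^(-2x)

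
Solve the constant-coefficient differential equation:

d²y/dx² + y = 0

Characteristic equation: r² + 1 = 0
Roots: r = ±i (complex conjugates)
General solution: y = C₁cos(x) + C₂sin(x)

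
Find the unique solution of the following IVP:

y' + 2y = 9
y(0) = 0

General solution: y = 9/2 + Ce^(-2x)
Applying y(0) = 0: C = 0 - 9/2 = -9/2
Particular solution: y = 9/2 - (9/2)e^(-2x)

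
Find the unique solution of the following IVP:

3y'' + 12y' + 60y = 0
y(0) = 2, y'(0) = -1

General solution: y = e^(-2x)(C₁cos(4x) + C₂sin(4x))
Complex roots r = -2 ± 4i
Applying ICs: C₁ = 2, C₂ = 3/4
Particular solution: y = e^(-2x)(2cos(4x) + (3/4)sin(4x))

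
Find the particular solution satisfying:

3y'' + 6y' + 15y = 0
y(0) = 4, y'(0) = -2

General solution: y = e^(-x)(C₁cos(2x) + C₂sin(2x))
Complex roots r = -1 ± 2i
Applying ICs: C₁ = 4, C₂ = 1
Particular solution: y = e^(-x)(4cos(2x) + sin(2x))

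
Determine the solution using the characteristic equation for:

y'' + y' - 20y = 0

Characteristic equation: r² + r - 20 = 0
Roots: r = 4, -5 (distinct real)
General solution: y = C₁e^(4x) + C₂e^(-5x)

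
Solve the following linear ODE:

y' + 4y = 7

Using integrating factor method:

General solution: y = 7/4 + Ce^(-4x)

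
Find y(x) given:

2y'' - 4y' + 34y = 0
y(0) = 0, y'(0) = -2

General solution: y = e^x(C₁cos(4x) + C₂sin(4x))
Complex roots r = 1 ± 4i
Applying ICs: C₁ = 0, C₂ = -1/2
Particular solution: y = e^x(-(1/2)sin(4x))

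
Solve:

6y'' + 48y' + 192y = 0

Characteristic equation: 6r² + 48r + 192 = 0
Divide by 6: r² + 8r + 32 = 0
Roots: r = -4 ± 4i (complex conjugates)
General solution: y = e^(-4x)(C₁cos(4x) + C₂sin(4x))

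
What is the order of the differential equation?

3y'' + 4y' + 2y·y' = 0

The order is 2 (highest derivative is of order 2).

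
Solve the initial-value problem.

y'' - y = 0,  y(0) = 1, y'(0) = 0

General solution: y = C₁e^x + C₂e^(-x)
Applying ICs: C₁ = 1/2, C₂ = 1/2
Particular solution: y = (1/2)e^x + (1/2)e^(-x)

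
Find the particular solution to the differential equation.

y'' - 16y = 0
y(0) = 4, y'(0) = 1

General solution: y = C₁e^(4x) + C₂e^(-4x)
Applying ICs: C₁ = 17/8, C₂ = 15/8
Particular solution: y = (17/8)e^(4x) + (15/8)e^(-4x)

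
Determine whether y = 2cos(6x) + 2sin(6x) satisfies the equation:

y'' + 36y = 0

Verification:
y'' = -72cos(6x) - 72sin(6x)
y'' + 36y = 0 ✓

Yes, it is a solution.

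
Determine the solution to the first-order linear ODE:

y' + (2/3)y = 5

Using integrating factor method:

General solution: y = 15/2 + Ce^(-2x/3)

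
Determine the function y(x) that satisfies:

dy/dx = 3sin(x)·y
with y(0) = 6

General solution: y = Ce^(-3cos(x))
Applying IC y(0) = 6:
Particular solution: y = 6e^(3(1-cos(x)))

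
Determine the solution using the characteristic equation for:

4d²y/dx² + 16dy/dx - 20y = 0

Characteristic equation: 4r² + 16r - 20 = 0
Divide by 4: r² + 4r - 5 = 0
Roots: r = 1, -5 (distinct real)
General solution: y = C₁e^x + C₂e^(-5x)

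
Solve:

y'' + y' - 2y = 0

Characteristic equation: r² + r - 2 = 0
Roots: r = 1, -2 (distinct real)
General solution: y = C₁e^x + C₂e^(-2x)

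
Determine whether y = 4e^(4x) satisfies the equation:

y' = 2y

Verification:
y = 4e^(4x)
y' = 16e^(4x)
But 2y = 8e^(4x)
y' ≠ 2y — the derivative does not match

No, it is not a solution.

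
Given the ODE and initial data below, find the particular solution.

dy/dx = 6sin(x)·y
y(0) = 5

General solution: y = Ce^(-6cos(x))
Applying IC y(0) = 5:
Particular solution: y = 5e^(6(1-cos(x)))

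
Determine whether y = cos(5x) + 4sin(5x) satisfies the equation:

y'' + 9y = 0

Verification:
y'' = -25cos(5x) - 100sin(5x)
y'' + 9y ≠ 0 (frequency mismatch: got 25 instead of 9)

No, it is not a solution.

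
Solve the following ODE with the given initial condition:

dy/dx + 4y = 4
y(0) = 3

General solution: y = 1 + Ce^(-4x)
Applying y(0) = 3: C = 3 - 1 = 2
Particular solution: y = 1 + 2e^(-4x)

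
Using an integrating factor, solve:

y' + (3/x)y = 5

Using integrating factor method:

General solution: y = (5/4)x + Cx^(-3)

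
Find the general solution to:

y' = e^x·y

Separating variables and integrating:
ln|y| = e^x + C

General solution: y = Ce^(e^x)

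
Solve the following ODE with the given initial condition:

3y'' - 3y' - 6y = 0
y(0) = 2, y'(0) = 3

General solution: y = C₁e^(2x) + C₂e^(-x)
Applying ICs: C₁ = 5/3, C₂ = 1/3
Particular solution: y = (5/3)e^(2x) + (1/3)e^(-x)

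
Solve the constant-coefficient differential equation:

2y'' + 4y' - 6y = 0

Characteristic equation: 2r² + 4r - 6 = 0
Divide by 2: r² + 2r - 3 = 0
Roots: r = 1, -3 (distinct real)
General solution: y = C₁e^x + C₂e^(-3x)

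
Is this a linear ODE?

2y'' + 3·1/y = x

No. Nonlinear (1/y term)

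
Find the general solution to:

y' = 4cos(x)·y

Separating variables and integrating:
ln|y| = 4sin(x) + C

General solution: y = Ce^(4sin(x))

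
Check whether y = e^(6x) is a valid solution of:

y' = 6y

Verification:
y = e^(6x)
y' = 6e^(6x)
6y = 6e^(6x)
y' = 6y ✓

Yes, it is a solution.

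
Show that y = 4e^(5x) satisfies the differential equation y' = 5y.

Verification:
y = 4e^(5x)
y' = 20e^(5x)
5y = 20e^(5x)
y' = 5y ✓

Yes, it is a solution.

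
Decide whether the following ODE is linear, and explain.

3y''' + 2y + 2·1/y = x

Nonlinear (1/y term)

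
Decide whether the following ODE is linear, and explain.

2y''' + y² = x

Nonlinear (y² term)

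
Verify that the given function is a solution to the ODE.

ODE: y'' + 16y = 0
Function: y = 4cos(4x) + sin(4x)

Verification:
y'' = -64cos(4x) - 16sin(4x)
y'' + 16y = 0 ✓

Yes, it is a solution.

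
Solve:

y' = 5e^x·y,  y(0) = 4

General solution: y = Ce^(5e^x)
Applying IC y(0) = 4:
Particular solution: y = 4e^(5(e^x - 1))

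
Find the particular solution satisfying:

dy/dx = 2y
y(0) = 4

General solution: y = Ce^(2x)
Applying IC y(0) = 4:
Particular solution: y = 4e^(2x)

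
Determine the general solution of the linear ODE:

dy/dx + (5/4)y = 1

Using integrating factor method:

General solution: y = 4/5 + Ce^(-5x/4)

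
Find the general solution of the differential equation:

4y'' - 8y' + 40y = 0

Characteristic equation: 4r² - 8r + 40 = 0
Divide by 4: r² - 2r + 10 = 0
Roots: r = 1 ± 3i (complex conjugates)
General solution: y = e^x(C₁cos(3x) + C₂sin(3x))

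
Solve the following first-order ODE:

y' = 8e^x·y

Separating variables and integrating:
ln|y| = 8e^x + C

General solution: y = Ce^(8e^x)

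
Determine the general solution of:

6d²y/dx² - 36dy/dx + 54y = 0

Characteristic equation: 6r² - 36r + 54 = 0
Divide by 6: r² - 6r + 9 = 0
Factored: (r - 3)² = 0
Repeated root: r = 3
General solution: y = (C₁ + C₂x)e^(3x)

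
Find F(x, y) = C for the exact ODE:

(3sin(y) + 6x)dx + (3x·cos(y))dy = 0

Verify exactness: ∂M/∂y = ∂N/∂x ✓
Find F(x,y) such that ∂F/∂x = M, ∂F/∂y = N
Solution: 3x·sin(y) + 3x² = C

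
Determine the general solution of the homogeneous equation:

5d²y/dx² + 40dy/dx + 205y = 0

Characteristic equation: 5r² + 40r + 205 = 0
Divide by 5: r² + 8r + 41 = 0
Roots: r = -4 ± 5i (complex conjugates)
General solution: y = e^(-4x)(C₁cos(5x) + C₂sin(5x))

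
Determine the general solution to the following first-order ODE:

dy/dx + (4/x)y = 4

Using integrating factor method:

General solution: y = (4/5)x + Cx^(-4)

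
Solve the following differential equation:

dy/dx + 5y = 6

Using integrating factor method:

General solution: y = 6/5 + Ce^(-5x)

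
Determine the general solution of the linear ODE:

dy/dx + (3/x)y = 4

Using integrating factor method:

General solution: y = x + Cx^(-3)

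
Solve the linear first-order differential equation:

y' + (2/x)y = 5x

Using integrating factor method:

General solution: y = (5/4)x^2 + Cx^(-2)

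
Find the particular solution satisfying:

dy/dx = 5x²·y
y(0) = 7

General solution: y = Ce^(5x³/3)
Applying IC y(0) = 7:
Particular solution: y = 7e^(5x³/3)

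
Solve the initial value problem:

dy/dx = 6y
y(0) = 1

General solution: y = Ce^(6x)
Applying IC y(0) = 1:
Particular solution: y = e^(6x)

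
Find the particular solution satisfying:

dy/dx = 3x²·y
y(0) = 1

General solution: y = Ce^(x³)
Applying IC y(0) = 1:
Particular solution: y = e^(x³)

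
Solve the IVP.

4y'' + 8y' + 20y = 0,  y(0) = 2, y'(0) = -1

General solution: y = e^(-x)(C₁cos(2x) + C₂sin(2x))
Complex roots r = -1 ± 2i
Applying ICs: C₁ = 2, C₂ = 1/2
Particular solution: y = e^(-x)(2cos(2x) + (1/2)sin(2x))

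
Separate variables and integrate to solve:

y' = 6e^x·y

Separating variables and integrating:
ln|y| = 6e^x + C

General solution: y = Ce^(6e^x)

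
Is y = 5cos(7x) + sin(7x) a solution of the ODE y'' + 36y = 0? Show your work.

Verification:
y'' = -245cos(7x) - 49sin(7x)
y'' + 36y ≠ 0 (frequency mismatch: got 49 instead of 36)

No, it is not a solution.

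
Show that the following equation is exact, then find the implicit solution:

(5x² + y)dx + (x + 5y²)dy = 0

Verify exactness: ∂M/∂y = ∂N/∂x ✓
Find F(x,y) such that ∂F/∂x = M, ∂F/∂y = N
Solution: 5x³/3 + xy + 5y³/3 = C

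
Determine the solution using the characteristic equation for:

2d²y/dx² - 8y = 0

Characteristic equation: 2r² - 8 = 0
Divide by 2: r² - 4 = 0
Roots: r = 2, -2 (distinct real)
General solution: y = C₁e^(2x) + C₂e^(-2x)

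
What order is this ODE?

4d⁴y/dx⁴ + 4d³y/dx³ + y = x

The order is 4 (highest derivative is of order 4).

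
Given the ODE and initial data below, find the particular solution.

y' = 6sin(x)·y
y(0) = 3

General solution: y = Ce^(-6cos(x))
Applying IC y(0) = 3:
Particular solution: y = 3e^(6(1-cos(x)))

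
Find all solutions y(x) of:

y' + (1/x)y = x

Using integrating factor method:

General solution: y = (1/3)x^2 + C/x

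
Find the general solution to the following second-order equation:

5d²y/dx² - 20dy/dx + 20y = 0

Characteristic equation: 5r² - 20r + 20 = 0
Divide by 5: r² - 4r + 4 = 0
Factored: (r - 2)² = 0
Repeated root: r = 2
General solution: y = (C₁ + C₂x)e^(2x)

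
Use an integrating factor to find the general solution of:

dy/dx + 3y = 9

Using integrating factor method:

General solution: y = 3 + Ce^(-3x)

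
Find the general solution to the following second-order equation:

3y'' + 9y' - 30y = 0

Characteristic equation: 3r² + 9r - 30 = 0
Divide by 3: r² + 3r - 10 = 0
Roots: r = 2, -5 (distinct real)
General solution: y = C₁e^(2x) + C₂e^(-5x)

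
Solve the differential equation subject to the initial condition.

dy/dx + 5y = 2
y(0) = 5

General solution: y = 2/5 + Ce^(-5x)
Applying y(0) = 5: C = 5 - 2/5 = 23/5
Particular solution: y = 2/5 + (23/5)e^(-5x)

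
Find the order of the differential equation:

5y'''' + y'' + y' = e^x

The order is 4 (highest derivative is of order 4).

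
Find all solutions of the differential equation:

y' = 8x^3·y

Separating variables and integrating:
ln|y| = 2x^4 + C

General solution: y = Ce^(2x^4)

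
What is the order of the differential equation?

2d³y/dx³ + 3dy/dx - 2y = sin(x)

The order is 3 (highest derivative is of order 3).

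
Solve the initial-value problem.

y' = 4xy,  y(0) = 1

General solution: y = Ce^(2x²)
Applying IC y(0) = 1:
Particular solution: y = e^(2x²)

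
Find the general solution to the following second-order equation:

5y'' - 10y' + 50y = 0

Characteristic equation: 5r² - 10r + 50 = 0
Divide by 5: r² - 2r + 10 = 0
Roots: r = 1 ± 3i (complex conjugates)
General solution: y = e^x(C₁cos(3x) + C₂sin(3x))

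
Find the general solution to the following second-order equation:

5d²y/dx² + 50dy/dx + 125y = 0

Characteristic equation: 5r² + 50r + 125 = 0
Divide by 5: r² + 10r + 25 = 0
Factored: (r + 5)² = 0
Repeated root: r = -5
General solution: y = (C₁ + C₂x)e^(-5x)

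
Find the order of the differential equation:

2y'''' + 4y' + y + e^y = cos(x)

The order is 4 (highest derivative is of order 4).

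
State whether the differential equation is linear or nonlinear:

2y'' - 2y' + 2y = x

Linear (y and its derivatives appear to the first power only, no products of y terms)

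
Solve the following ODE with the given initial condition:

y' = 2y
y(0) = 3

General solution: y = Ce^(2x)
Applying IC y(0) = 3:
Particular solution: y = 3e^(2x)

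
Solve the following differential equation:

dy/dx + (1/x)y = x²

Using integrating factor method:

General solution: y = (1/4)x^3 + C/x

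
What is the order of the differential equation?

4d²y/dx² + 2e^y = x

The order is 2 (highest derivative is of order 2).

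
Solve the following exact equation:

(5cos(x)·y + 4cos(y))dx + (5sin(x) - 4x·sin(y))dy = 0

Verify exactness: ∂M/∂y = ∂N/∂x ✓
Find F(x,y) such that ∂F/∂x = M, ∂F/∂y = N
Solution: 5sin(x)·y + 4x·cos(y) = C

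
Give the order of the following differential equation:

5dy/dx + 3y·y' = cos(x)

The order is 1 (highest derivative is of order 1).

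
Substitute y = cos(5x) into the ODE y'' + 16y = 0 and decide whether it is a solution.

Verification:
y'' = -25cos(5x)
y'' + 16y ≠ 0 (frequency mismatch: got 25 instead of 16)

No, it is not a solution.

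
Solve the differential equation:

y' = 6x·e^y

Separating variables and integrating:
-e^(-y) = 3x² + C

General solution: y = -ln(C - 3x²)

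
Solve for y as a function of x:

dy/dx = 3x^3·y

Separating variables and integrating:
ln|y| = 3x^4/4 + C

General solution: y = Ce^(3x^4/4)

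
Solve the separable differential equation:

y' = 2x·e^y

Separating variables and integrating:
-e^(-y) = x² + C

General solution: y = -ln(C - x²)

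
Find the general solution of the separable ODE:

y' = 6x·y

Separating variables and integrating:
ln|y| = 3x^2 + C

General solution: y = Ce^(3x^2)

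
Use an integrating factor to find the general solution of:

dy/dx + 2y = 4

Using integrating factor method:

General solution: y = 2 + Ce^(-2x)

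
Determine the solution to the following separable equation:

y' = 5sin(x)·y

Separating variables and integrating:
ln|y| = -5cos(x) + C

General solution: y = Ce^(-5cos(x))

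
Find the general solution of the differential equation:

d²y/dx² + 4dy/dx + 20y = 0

Characteristic equation: r² + 4r + 20 = 0
Roots: r = -2 ± 4i (complex conjugates)
General solution: y = e^(-2x)(C₁cos(4x) + C₂sin(4x))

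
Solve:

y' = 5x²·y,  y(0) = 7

General solution: y = Ce^(5x³/3)
Applying IC y(0) = 7:
Particular solution: y = 7e^(5x³/3)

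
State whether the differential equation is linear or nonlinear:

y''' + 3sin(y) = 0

Nonlinear (sin(y) is nonlinear in y)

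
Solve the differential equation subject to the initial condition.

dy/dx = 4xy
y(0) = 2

General solution: y = Ce^(2x²)
Applying IC y(0) = 2:
Particular solution: y = 2e^(2x²)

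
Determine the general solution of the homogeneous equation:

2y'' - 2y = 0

Characteristic equation: 2r² - 2 = 0
Divide by 2: r² - 1 = 0
Roots: r = 1, -1 (distinct real)
General solution: y = C₁e^x + C₂e^(-x)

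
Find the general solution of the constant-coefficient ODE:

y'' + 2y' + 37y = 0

Characteristic equation: r² + 2r + 37 = 0
Roots: r = -1 ± 6i (complex conjugates)
General solution: y = e^(-x)(C₁cos(6x) + C₂sin(6x))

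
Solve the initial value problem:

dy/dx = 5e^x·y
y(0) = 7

General solution: y = Ce^(5e^x)
Applying IC y(0) = 7:
Particular solution: y = 7e^(5(e^x - 1))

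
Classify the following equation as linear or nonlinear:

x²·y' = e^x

Linear (y and its derivatives appear to the first power only, no products of y terms)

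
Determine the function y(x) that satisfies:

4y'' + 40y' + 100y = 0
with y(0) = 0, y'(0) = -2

General solution: y = (C₁ + C₂x)e^(-5x)
Repeated root r = -5
Applying ICs: C₁ = 0, C₂ = -2
Particular solution: y = -2xe^(-5x)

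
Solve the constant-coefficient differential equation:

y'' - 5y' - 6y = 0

Characteristic equation: r² - 5r - 6 = 0
Roots: r = 6, -1 (distinct real)
General solution: y = C₁e^(6x) + C₂e^(-x)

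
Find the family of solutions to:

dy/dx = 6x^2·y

Separating variables and integrating:
ln|y| = 2x^3 + C

General solution: y = Ce^(2x^3)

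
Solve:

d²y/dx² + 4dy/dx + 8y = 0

Characteristic equation: r² + 4r + 8 = 0
Roots: r = -2 ± 2i (complex conjugates)
General solution: y = e^(-2x)(C₁cos(2x) + C₂sin(2x))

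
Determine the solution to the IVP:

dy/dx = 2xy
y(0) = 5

General solution: y = Ce^(x²)
Applying IC y(0) = 5:
Particular solution: y = 5e^(x²)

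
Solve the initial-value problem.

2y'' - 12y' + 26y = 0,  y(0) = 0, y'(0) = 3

General solution: y = e^(3x)(C₁cos(2x) + C₂sin(2x))
Complex roots r = 3 ± 2i
Applying ICs: C₁ = 0, C₂ = 3/2
Particular solution: y = e^(3x)((3/2)sin(2x))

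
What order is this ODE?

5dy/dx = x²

The order is 1 (highest derivative is of order 1).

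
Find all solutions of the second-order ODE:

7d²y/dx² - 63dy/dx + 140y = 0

Characteristic equation: 7r² - 63r + 140 = 0
Divide by 7: r² - 9r + 20 = 0
Roots: r = 4, 5 (distinct real)
General solution: y = C₁e^(4x) + C₂e^(5x)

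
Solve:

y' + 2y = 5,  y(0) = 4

General solution: y = 5/2 + Ce^(-2x)
Applying y(0) = 4: C = 4 - 5/2 = 3/2
Particular solution: y = 5/2 + (3/2)e^(-2x)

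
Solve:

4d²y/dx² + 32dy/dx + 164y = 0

Characteristic equation: 4r² + 32r + 164 = 0
Divide by 4: r² + 8r + 41 = 0
Roots: r = -4 ± 5i (complex conjugates)
General solution: y = e^(-4x)(C₁cos(5x) + C₂sin(5x))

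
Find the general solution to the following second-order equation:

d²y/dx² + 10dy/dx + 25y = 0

Characteristic equation: r² + 10r + 25 = 0
Factored: (r + 5)² = 0
Repeated root: r = -5
General solution: y = (C₁ + C₂x)e^(-5x)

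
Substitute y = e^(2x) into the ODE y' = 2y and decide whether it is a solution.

Verification:
y = e^(2x)
y' = 2e^(2x)
2y = 2e^(2x)
y' = 2y ✓

Yes, it is a solution.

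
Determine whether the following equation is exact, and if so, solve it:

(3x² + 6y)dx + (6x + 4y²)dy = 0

Verify exactness: ∂M/∂y = ∂N/∂x ✓
Find F(x,y) such that ∂F/∂x = M, ∂F/∂y = N
Solution: x³ + 6xy + 4y³/3 = C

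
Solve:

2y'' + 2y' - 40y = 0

Characteristic equation: 2r² + 2r - 40 = 0
Divide by 2: r² + r - 20 = 0
Roots: r = 4, -5 (distinct real)
General solution: y = C₁e^(4x) + C₂e^(-5x)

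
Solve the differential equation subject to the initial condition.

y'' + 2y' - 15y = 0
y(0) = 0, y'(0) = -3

General solution: y = C₁e^(3x) + C₂e^(-5x)
Applying ICs: C₁ = -3/8, C₂ = 3/8
Particular solution: y = -(3/8)e^(3x) + (3/8)e^(-5x)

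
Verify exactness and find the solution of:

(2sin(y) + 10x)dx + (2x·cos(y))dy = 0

Verify exactness: ∂M/∂y = ∂N/∂x ✓
Find F(x,y) such that ∂F/∂x = M, ∂F/∂y = N
Solution: 2x·sin(y) + 5x² = C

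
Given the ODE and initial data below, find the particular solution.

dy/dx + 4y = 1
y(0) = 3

General solution: y = 1/4 + Ce^(-4x)
Applying y(0) = 3: C = 3 - 1/4 = 11/4
Particular solution: y = 1/4 + (11/4)e^(-4x)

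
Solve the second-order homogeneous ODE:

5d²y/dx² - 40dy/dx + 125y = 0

Characteristic equation: 5r² - 40r + 125 = 0
Divide by 5: r² - 8r + 25 = 0
Roots: r = 4 ± 3i (complex conjugates)
General solution: y = e^(4x)(C₁cos(3x) + C₂sin(3x))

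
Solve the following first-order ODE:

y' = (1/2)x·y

Separating variables and integrating:
ln|y| = x^2/4 + C

General solution: y = Ce^(x^2/4)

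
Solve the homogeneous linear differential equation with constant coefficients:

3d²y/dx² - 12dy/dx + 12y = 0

Characteristic equation: 3r² - 12r + 12 = 0
Divide by 3: r² - 4r + 4 = 0
Factored: (r - 2)² = 0
Repeated root: r = 2
General solution: y = (C₁ + C₂x)e^(2x)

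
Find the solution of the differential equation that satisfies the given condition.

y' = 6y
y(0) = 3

General solution: y = Ce^(6x)
Applying IC y(0) = 3:
Particular solution: y = 3e^(6x)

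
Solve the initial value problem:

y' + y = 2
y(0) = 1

General solution: y = 2 + Ce^(-x)
Applying y(0) = 1: C = 1 - 2 = -1
Particular solution: y = 2 - e^(-x)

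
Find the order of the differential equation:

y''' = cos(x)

The order is 3 (highest derivative is of order 3).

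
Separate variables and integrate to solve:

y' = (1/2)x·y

Separating variables and integrating:
ln|y| = x^2/4 + C

General solution: y = Ce^(x^2/4)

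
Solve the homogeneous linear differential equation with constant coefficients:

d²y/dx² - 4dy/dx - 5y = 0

Characteristic equation: r² - 4r - 5 = 0
Roots: r = 5, -1 (distinct real)
General solution: y = C₁e^(5x) + C₂e^(-x)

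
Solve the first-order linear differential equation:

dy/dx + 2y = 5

Using integrating factor method:

General solution: y = 5/2 + Ce^(-2x)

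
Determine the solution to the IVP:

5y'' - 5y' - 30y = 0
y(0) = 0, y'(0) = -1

General solution: y = C₁e^(3x) + C₂e^(-2x)
Applying ICs: C₁ = -1/5, C₂ = 1/5
Particular solution: y = -(1/5)e^(3x) + (1/5)e^(-2x)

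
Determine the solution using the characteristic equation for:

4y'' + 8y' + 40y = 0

Characteristic equation: 4r² + 8r + 40 = 0
Divide by 4: r² + 2r + 10 = 0
Roots: r = -1 ± 3i (complex conjugates)
General solution: y = e^(-x)(C₁cos(3x) + C₂sin(3x))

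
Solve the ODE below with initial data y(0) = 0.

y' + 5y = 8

General solution: y = 8/5 + Ce^(-5x)
Applying y(0) = 0: C = 0 - 8/5 = -8/5
Particular solution: y = 8/5 - (8/5)e^(-5x)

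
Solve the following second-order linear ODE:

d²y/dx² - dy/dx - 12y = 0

Characteristic equation: r² - r - 12 = 0
Roots: r = 4, -3 (distinct real)
General solution: y = C₁e^(4x) + C₂e^(-3x)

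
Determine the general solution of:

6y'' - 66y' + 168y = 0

Characteristic equation: 6r² - 66r + 168 = 0
Divide by 6: r² - 11r + 28 = 0
Roots: r = 4, 7 (distinct real)
General solution: y = C₁e^(4x) + C₂e^(7x)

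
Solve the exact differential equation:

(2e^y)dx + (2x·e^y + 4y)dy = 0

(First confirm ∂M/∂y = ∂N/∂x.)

Verify exactness: ∂M/∂y = ∂N/∂x ✓
Find F(x,y) such that ∂F/∂x = M, ∂F/∂y = N
Solution: 2x·e^y + 2y² = C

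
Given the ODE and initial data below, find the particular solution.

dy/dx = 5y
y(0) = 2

General solution: y = Ce^(5x)
Applying IC y(0) = 2:
Particular solution: y = 2e^(5x)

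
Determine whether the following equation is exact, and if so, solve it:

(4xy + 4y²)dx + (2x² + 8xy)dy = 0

Verify exactness: ∂M/∂y = ∂N/∂x ✓
Find F(x,y) such that ∂F/∂x = M, ∂F/∂y = N
Solution: 2x²y + 4xy² = C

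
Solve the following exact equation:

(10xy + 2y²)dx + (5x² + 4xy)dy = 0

Verify exactness: ∂M/∂y = ∂N/∂x ✓
Find F(x,y) such that ∂F/∂x = M, ∂F/∂y = N
Solution: 5x²y + 2xy² = C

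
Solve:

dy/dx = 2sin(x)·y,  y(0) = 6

General solution: y = Ce^(-2cos(x))
Applying IC y(0) = 6:
Particular solution: y = 6e^(2(1-cos(x)))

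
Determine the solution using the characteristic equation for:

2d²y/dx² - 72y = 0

Characteristic equation: 2r² - 72 = 0
Divide by 2: r² - 36 = 0
Roots: r = 6, -6 (distinct real)
General solution: y = C₁e^(6x) + C₂e^(-6x)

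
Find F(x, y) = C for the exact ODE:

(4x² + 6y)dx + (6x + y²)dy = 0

Verify exactness: ∂M/∂y = ∂N/∂x ✓
Find F(x,y) such that ∂F/∂x = M, ∂F/∂y = N
Solution: 4x³/3 + 6xy + y³/3 = C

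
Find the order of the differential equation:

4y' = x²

The order is 1 (highest derivative is of order 1).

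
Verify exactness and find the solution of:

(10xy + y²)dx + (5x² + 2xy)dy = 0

Verify exactness: ∂M/∂y = ∂N/∂x ✓
Find F(x,y) such that ∂F/∂x = M, ∂F/∂y = N
Solution: 5x²y + xy² = C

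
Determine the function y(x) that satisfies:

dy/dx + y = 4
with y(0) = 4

General solution: y = 4 + Ce^(-x)
Applying y(0) = 4: C = 4 - 4 = 0
Particular solution: y = 4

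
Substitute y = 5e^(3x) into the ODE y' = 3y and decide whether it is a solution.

Verification:
y = 5e^(3x)
y' = 15e^(3x)
3y = 15e^(3x)
y' = 3y ✓

Yes, it is a solution.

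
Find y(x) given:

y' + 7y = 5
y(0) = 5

General solution: y = 5/7 + Ce^(-7x)
Applying y(0) = 5: C = 5 - 5/7 = 30/7
Particular solution: y = 5/7 + (30/7)e^(-7x)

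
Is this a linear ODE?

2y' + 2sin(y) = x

No. Nonlinear (sin(y) is nonlinear in y)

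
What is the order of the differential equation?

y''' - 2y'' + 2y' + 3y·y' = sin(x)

The order is 3 (highest derivative is of order 3).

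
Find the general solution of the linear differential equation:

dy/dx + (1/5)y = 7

Using integrating factor method:

General solution: y = 35 + Ce^(-x/5)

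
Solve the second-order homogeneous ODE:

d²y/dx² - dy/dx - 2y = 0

Characteristic equation: r² - r - 2 = 0
Roots: r = 2, -1 (distinct real)
General solution: y = C₁e^(2x) + C₂e^(-x)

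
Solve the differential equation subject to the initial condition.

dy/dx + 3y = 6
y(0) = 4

General solution: y = 2 + Ce^(-3x)
Applying y(0) = 4: C = 4 - 2 = 2
Particular solution: y = 2 + 2e^(-3x)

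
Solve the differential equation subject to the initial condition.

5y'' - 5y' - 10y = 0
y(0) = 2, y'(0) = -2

General solution: y = C₁e^(2x) + C₂e^(-x)
Applying ICs: C₁ = 0, C₂ = 2
Particular solution: y = 2e^(-x)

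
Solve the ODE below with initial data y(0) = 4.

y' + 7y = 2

General solution: y = 2/7 + Ce^(-7x)
Applying y(0) = 4: C = 4 - 2/7 = 26/7
Particular solution: y = 2/7 + (26/7)e^(-7x)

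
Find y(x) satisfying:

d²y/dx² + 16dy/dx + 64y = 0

Characteristic equation: r² + 16r + 64 = 0
Factored: (r + 8)² = 0
Repeated root: r = -8
General solution: y = (C₁ + C₂x)e^(-8x)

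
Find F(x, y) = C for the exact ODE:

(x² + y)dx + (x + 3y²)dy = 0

Verify exactness: ∂M/∂y = ∂N/∂x ✓
Find F(x,y) such that ∂F/∂x = M, ∂F/∂y = N
Solution: x³/3 + xy + y³ = C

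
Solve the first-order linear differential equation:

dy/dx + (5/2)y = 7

Using integrating factor method:

General solution: y = 14/5 + Ce^(-5x/2)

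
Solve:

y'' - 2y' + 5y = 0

Characteristic equation: r² - 2r + 5 = 0
Roots: r = 1 ± 2i (complex conjugates)
General solution: y = e^x(C₁cos(2x) + C₂sin(2x))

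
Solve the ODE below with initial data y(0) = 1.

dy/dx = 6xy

General solution: y = Ce^(3x²)
Applying IC y(0) = 1:
Particular solution: y = e^(3x²)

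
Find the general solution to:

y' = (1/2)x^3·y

Separating variables and integrating:
ln|y| = x^4/8 + C

General solution: y = Ce^(x^4/8)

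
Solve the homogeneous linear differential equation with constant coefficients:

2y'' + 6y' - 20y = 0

Characteristic equation: 2r² + 6r - 20 = 0
Divide by 2: r² + 3r - 10 = 0
Roots: r = 2, -5 (distinct real)
General solution: y = C₁e^(2x) + C₂e^(-5x)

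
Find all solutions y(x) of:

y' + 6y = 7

Using integrating factor method:

General solution: y = 7/6 + Ce^(-6x)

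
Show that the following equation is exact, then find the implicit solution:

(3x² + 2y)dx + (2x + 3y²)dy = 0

Verify exactness: ∂M/∂y = ∂N/∂x ✓
Find F(x,y) such that ∂F/∂x = M, ∂F/∂y = N
Solution: x³ + 2xy + y³ = C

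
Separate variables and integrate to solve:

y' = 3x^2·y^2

Separating variables and integrating:
-1/y = x^3 + C

General solution: y^-1 = -x^3 + C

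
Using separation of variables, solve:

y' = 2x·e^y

Separating variables and integrating:
-e^(-y) = x² + C

General solution: y = -ln(C - x²)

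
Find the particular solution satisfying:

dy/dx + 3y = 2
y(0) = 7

General solution: y = 2/3 + Ce^(-3x)
Applying y(0) = 7: C = 7 - 2/3 = 19/3
Particular solution: y = 2/3 + (19/3)e^(-3x)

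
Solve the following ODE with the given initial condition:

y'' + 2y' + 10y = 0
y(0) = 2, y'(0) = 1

General solution: y = e^(-x)(C₁cos(3x) + C₂sin(3x))
Complex roots r = -1 ± 3i
Applying ICs: C₁ = 2, C₂ = 1
Particular solution: y = e^(-x)(2cos(3x) + sin(3x))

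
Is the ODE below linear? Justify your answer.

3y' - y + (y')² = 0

No. Nonlinear ((y')² term)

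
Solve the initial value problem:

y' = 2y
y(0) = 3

General solution: y = Ce^(2x)
Applying IC y(0) = 3:
Particular solution: y = 3e^(2x)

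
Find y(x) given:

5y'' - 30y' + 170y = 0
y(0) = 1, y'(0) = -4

General solution: y = e^(3x)(C₁cos(5x) + C₂sin(5x))
Complex roots r = 3 ± 5i
Applying ICs: C₁ = 1, C₂ = -7/5
Particular solution: y = e^(3x)(cos(5x) - (7/5)sin(5x))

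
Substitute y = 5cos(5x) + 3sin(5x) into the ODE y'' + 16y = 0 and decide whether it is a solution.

Verification:
y'' = -125cos(5x) - 75sin(5x)
y'' + 16y ≠ 0 (frequency mismatch: got 25 instead of 16)

No, it is not a solution.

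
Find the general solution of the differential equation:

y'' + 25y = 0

Characteristic equation: r² + 25 = 0
Roots: r = ±5i (complex conjugates)
General solution: y = C₁cos(5x) + C₂sin(5x)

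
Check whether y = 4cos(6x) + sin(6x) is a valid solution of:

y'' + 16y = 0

Verification:
y'' = -144cos(6x) - 36sin(6x)
y'' + 16y ≠ 0 (frequency mismatch: got 36 instead of 16)

No, it is not a solution.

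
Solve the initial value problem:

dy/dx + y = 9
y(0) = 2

General solution: y = 9 + Ce^(-x)
Applying y(0) = 2: C = 2 - 9 = -7
Particular solution: y = 9 - 7e^(-x)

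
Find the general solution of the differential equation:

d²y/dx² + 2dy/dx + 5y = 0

Characteristic equation: r² + 2r + 5 = 0
Roots: r = -1 ± 2i (complex conjugates)
General solution: y = e^(-x)(C₁cos(2x) + C₂sin(2x))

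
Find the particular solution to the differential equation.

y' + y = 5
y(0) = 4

General solution: y = 5 + Ce^(-x)
Applying y(0) = 4: C = 4 - 5 = -1
Particular solution: y = 5 - e^(-x)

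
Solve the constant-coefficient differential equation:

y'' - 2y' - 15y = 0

Characteristic equation: r² - 2r - 15 = 0
Roots: r = 5, -3 (distinct real)
General solution: y = C₁e^(5x) + C₂e^(-3x)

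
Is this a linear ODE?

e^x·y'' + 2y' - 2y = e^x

Yes. Linear (y and its derivatives appear to the first power only, no products of y terms)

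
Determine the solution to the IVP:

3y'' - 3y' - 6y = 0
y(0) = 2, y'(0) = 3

General solution: y = C₁e^(2x) + C₂e^(-x)
Applying ICs: C₁ = 5/3, C₂ = 1/3
Particular solution: y = (5/3)e^(2x) + (1/3)e^(-x)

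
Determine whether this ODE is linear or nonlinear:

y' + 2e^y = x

Nonlinear (e^y is nonlinear in y)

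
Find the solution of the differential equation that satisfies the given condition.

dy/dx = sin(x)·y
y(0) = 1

General solution: y = Ce^(-cos(x))
Applying IC y(0) = 1:
Particular solution: y = e^(1-cos(x))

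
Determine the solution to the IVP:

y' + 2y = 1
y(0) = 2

General solution: y = 1/2 + Ce^(-2x)
Applying y(0) = 2: C = 2 - 1/2 = 3/2
Particular solution: y = 1/2 + (3/2)e^(-2x)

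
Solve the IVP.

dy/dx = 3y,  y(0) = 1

General solution: y = Ce^(3x)
Applying IC y(0) = 1:
Particular solution: y = e^(3x)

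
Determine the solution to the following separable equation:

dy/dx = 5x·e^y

Separating variables and integrating:
-e^(-y) = 5x²/2 + C

General solution: y = -ln(C - 5x²/2)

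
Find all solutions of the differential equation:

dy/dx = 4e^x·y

Separating variables and integrating:
ln|y| = 4e^x + C

General solution: y = Ce^(4e^x)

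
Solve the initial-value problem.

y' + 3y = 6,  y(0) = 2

General solution: y = 2 + Ce^(-3x)
Applying y(0) = 2: C = 2 - 2 = 0
Particular solution: y = 2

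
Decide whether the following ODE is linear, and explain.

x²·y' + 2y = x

Linear (y and its derivatives appear to the first power only, no products of y terms)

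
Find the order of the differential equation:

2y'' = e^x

The order is 2 (highest derivative is of order 2).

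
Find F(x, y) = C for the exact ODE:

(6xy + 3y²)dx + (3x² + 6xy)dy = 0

Verify exactness: ∂M/∂y = ∂N/∂x ✓
Find F(x,y) such that ∂F/∂x = M, ∂F/∂y = N
Solution: 3x²y + 3xy² = C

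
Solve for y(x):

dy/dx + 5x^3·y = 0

Using integrating factor method:

General solution: y = Ce^(-5x^4/4)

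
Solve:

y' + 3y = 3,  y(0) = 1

General solution: y = 1 + Ce^(-3x)
Applying y(0) = 1: C = 1 - 1 = 0
Particular solution: y = 1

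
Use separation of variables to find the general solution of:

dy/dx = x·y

Separating variables and integrating:
ln|y| = x^2/2 + C

General solution: y = Ce^(x^2/2)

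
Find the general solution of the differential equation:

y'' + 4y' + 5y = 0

Characteristic equation: r² + 4r + 5 = 0
Roots: r = -2 ± i (complex conjugates)
General solution: y = e^(-2x)(C₁cos(x) + C₂sin(x))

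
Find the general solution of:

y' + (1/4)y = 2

Using integrating factor method:

General solution: y = 8 + Ce^(-x/4)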